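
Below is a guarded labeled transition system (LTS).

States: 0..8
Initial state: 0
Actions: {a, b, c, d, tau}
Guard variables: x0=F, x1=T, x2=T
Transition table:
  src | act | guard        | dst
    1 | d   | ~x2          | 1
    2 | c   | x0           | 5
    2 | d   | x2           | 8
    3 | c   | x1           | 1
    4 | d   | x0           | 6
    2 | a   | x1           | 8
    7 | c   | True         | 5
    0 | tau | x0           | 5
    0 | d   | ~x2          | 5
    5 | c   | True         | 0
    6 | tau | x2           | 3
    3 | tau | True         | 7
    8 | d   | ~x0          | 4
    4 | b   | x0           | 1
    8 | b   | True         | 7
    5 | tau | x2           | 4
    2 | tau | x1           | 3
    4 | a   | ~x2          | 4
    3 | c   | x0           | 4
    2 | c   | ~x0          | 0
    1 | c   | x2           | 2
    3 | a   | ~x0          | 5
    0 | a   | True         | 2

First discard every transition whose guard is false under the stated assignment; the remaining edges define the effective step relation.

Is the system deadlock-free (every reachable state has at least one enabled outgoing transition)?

Answer: DEADLOCK at state 4

Working:
R = {0,1,2,3,4,5,7,8}
  0: a→2  [1 out]
  1: c→2  [1 out]
  2: a→8  c→0  d→8  tau→3  [4 out]
  3: a→5  c→1  tau→7  [3 out]
  4: ∅  [no exit]
  5: c→0  tau→4  [2 out]
  7: c→5  [1 out]
  8: b→7  d→4  [2 out]
trace reaching 4: a·d·d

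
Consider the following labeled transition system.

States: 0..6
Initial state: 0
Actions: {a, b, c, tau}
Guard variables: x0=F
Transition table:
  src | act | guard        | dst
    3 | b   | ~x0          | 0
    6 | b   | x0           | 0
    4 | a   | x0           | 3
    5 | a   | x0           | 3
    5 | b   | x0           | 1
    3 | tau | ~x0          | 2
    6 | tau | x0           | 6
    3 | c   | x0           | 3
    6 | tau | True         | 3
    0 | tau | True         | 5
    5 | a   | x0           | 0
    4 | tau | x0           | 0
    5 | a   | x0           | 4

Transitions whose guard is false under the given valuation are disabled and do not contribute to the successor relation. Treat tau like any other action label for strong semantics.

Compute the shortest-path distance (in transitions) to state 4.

Layered search for 4:
  L0 = {0}
  L1 = {5}
4 never appears.

Answer: UNREACHABLE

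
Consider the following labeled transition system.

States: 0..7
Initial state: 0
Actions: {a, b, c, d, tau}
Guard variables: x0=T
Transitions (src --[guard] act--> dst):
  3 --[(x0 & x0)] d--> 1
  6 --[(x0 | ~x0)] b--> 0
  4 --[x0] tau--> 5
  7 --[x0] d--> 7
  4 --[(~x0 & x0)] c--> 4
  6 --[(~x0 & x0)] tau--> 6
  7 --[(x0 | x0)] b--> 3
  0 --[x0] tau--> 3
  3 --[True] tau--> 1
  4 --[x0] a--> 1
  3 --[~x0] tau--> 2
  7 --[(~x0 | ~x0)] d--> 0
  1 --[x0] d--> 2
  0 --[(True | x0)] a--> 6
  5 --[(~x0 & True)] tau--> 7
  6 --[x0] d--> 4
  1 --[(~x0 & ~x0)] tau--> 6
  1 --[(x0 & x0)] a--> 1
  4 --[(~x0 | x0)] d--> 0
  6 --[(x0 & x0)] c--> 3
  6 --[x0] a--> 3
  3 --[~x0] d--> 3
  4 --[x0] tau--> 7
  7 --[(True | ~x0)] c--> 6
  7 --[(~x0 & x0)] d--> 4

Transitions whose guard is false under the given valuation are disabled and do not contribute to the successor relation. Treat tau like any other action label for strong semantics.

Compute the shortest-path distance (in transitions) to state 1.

Layered search for 1:
  Layer 0: {0}
  Layer 1: {3,6}
  Layer 2: {1,4}
1 enters at depth 2; path tau·d

Answer: 2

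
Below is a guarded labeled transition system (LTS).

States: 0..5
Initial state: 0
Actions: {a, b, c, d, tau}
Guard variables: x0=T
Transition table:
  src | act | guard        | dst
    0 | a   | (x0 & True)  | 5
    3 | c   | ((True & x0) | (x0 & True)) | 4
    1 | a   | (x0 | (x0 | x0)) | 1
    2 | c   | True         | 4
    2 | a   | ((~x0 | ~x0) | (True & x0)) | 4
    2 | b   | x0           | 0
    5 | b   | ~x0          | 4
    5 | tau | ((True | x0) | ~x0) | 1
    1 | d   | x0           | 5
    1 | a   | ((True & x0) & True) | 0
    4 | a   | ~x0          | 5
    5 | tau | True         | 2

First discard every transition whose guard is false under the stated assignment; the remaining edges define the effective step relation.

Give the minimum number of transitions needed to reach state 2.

Answer: 2

Working:
BFS to 2:
  depth 0: {0}
  depth 1: {5}
  depth 2: {1,2}
2 enters at depth 2; path a·tau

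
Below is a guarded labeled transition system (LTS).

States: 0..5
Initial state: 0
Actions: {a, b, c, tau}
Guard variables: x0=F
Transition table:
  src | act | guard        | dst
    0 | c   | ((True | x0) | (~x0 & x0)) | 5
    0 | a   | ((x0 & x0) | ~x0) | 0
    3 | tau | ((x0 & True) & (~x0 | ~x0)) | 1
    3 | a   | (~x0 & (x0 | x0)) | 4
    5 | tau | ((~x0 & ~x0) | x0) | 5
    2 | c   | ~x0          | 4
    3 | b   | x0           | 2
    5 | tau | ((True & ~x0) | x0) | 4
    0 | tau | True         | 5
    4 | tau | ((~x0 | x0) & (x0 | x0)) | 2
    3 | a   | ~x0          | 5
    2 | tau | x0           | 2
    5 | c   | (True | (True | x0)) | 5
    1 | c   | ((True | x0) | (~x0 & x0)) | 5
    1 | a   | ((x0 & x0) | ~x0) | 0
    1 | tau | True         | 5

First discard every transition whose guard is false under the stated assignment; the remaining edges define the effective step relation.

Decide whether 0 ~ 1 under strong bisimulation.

Compute ~ classes (split until stable):
  P[0] = {{0,1,2,3,4,5}}
  P[1] = {{0,1},{2},{3},{4},{5}}
Fixed point at round 2; 5 class(es).
0∈{0,1}, 1∈{0,1}

Answer: BISIMILAR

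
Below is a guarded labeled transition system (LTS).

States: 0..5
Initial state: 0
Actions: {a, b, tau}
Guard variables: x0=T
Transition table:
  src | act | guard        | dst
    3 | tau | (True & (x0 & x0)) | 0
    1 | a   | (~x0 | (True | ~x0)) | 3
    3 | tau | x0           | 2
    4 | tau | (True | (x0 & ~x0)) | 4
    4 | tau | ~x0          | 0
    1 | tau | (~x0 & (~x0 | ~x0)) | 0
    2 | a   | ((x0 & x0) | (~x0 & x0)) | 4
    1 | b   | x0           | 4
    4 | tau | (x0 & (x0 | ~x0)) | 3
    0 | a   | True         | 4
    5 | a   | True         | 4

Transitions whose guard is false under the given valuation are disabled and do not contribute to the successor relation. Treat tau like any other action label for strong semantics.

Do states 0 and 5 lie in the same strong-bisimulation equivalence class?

Refine partition for ~:
  π0 = {{0,1,2,3,4,5}}
  π1 = {{0,2,5},{1},{3,4}}
  π2 = {{0,2,5},{1},{3},{4}}
stable after 3 split(s): 4 block(s)
[0]={0,2,5}  [5]={0,2,5}

Answer: BISIMILAR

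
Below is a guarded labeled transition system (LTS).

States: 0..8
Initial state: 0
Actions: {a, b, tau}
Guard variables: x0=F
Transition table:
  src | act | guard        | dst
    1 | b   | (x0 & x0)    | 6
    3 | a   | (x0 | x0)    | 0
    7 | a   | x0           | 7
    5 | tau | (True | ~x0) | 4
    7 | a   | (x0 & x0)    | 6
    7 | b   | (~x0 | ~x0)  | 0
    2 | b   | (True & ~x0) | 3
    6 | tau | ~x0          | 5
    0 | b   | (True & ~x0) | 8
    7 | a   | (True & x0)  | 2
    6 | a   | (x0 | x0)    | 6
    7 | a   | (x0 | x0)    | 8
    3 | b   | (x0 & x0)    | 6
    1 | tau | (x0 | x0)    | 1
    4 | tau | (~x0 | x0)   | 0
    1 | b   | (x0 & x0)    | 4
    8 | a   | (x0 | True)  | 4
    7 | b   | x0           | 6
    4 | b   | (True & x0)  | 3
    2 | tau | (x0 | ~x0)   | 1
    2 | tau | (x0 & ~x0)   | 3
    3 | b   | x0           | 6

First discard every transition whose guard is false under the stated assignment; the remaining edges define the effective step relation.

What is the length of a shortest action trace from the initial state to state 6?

BFS to 6:
  Layer 0: {0}
  Layer 1: {8}
  Layer 2: {4}
6 never appears.

Answer: UNREACHABLE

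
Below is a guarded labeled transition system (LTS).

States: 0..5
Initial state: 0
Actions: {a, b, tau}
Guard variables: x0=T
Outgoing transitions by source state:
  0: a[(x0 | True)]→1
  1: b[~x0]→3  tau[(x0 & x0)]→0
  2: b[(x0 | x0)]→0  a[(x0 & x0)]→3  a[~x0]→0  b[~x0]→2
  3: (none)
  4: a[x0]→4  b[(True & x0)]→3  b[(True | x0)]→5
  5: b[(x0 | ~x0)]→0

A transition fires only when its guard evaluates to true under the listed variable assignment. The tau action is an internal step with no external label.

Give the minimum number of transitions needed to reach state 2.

Layered search for 2:
  Layer 0: {0}
  Layer 1: {1}
2 never appears.

Answer: UNREACHABLE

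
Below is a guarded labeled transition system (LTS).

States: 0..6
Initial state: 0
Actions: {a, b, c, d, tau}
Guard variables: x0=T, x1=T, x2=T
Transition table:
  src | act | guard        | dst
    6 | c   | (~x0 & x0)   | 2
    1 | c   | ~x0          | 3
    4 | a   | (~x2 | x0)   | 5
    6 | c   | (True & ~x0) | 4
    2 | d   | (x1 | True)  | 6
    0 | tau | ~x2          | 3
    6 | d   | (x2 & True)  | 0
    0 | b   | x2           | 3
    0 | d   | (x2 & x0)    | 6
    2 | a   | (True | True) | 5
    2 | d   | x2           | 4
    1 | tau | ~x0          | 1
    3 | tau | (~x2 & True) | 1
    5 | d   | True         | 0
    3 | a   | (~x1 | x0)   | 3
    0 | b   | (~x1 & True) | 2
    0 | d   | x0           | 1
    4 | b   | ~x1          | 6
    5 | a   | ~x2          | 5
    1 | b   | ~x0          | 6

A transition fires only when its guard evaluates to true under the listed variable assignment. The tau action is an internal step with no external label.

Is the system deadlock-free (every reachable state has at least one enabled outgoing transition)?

Answer: DEADLOCK at state 1

Analysis:
Reachable = {0,1,3,6}
  0: b→3  d→1  d→6  [3 out]
  1: ∅  [deadlock]
  3: a→3  [1 out]
  6: d→0  [1 out]
Path to 1: d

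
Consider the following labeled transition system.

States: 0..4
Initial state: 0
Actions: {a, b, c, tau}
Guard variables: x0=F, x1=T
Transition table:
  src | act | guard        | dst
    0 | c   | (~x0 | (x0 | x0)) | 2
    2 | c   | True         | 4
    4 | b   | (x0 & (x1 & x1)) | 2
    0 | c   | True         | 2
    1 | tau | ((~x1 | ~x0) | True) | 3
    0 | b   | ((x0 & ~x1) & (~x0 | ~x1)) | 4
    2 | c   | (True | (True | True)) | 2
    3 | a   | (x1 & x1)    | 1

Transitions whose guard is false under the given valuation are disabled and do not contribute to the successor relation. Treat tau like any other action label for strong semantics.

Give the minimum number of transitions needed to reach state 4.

Layered search for 4:
  depth 0: {0}
  depth 1: {2}
  depth 2: {4}
first hit 4 at d=2 via c·c

Answer: 2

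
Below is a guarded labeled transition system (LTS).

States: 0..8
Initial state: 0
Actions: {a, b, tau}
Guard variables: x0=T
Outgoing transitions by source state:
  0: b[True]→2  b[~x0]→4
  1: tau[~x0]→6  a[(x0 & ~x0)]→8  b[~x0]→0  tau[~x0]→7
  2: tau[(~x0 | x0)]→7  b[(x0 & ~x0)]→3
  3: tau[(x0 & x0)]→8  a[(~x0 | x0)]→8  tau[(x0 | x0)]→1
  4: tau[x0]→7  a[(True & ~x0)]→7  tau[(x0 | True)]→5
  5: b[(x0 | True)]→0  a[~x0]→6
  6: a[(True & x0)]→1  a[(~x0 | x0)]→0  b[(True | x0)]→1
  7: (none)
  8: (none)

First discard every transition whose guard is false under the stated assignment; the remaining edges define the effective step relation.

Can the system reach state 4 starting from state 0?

Guard filter leaves 11 enabled edge(s).
depth 0: {0}
depth 1: {2}  total {0,2}
depth 2: {7}  total {0,2,7}
R = {0,2,7}

Answer: UNREACHABLE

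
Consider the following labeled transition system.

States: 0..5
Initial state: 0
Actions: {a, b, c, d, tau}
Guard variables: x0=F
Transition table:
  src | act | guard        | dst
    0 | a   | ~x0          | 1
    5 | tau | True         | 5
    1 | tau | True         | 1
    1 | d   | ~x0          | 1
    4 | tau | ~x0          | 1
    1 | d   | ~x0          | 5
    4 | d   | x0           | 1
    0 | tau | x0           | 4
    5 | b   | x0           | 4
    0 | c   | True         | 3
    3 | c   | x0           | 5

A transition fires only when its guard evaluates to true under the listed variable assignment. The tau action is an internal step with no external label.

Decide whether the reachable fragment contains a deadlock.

Reachable = {0,1,3,5}
  0: a→1  c→3  [2 out]
  1: d→1  d→5  tau→1  [3 out]
  3: ∅  [deadlock]
  5: tau→5  [1 out]
Path to 3: c

Answer: DEADLOCK at state 3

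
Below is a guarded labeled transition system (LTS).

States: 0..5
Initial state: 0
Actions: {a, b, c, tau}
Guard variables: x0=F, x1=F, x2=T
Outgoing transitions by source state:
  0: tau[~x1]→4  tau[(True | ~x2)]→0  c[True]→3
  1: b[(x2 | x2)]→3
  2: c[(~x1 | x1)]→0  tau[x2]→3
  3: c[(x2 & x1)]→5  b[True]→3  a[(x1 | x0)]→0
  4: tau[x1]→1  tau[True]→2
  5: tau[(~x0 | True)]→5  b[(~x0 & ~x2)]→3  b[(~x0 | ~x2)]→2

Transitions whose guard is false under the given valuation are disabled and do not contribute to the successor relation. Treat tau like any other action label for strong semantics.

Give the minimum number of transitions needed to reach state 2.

Breadth-first toward 2:
  L0 = {0}
  L1 = {3,4}
  L2 = {2}
first hit 2 at d=2 via tau·tau

Answer: 2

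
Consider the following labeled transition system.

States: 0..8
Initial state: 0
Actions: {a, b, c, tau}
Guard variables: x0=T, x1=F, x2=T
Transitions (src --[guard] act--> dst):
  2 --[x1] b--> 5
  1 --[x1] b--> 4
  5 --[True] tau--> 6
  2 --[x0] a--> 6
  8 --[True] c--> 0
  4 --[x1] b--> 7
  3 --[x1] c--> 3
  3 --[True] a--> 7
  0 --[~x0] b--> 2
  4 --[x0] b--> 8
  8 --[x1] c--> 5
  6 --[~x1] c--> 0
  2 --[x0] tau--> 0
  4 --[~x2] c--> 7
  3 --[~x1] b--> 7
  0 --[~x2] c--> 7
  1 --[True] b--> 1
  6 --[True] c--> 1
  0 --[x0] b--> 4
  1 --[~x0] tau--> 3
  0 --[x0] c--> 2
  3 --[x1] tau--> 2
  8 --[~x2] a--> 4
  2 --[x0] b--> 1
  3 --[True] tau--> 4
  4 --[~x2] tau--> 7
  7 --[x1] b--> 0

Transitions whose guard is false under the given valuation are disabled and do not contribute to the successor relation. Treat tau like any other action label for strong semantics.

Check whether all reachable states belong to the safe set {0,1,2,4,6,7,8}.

Answer: INVARIANT HOLDS

Trace:
Allowed set {0,1,2,4,6,7,8}
Reach set: {0,1,2,4,6,8}
  0: ok
  1: ok
  2: ok
  4: ok
  6: ok
  8: ok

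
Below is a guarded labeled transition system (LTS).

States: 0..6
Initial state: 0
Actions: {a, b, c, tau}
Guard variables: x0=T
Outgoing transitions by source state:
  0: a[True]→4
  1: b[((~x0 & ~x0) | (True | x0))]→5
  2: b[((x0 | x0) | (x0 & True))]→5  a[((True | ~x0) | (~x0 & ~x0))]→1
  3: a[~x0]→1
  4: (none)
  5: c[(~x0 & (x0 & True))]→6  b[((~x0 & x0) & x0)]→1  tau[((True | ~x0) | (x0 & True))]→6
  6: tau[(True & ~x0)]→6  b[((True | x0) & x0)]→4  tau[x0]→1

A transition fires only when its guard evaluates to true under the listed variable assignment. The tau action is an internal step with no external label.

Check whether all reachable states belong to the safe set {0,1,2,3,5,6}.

Answer: INVARIANT VIOLATED at state 4

Trace:
Inv-set: {0,1,2,3,5,6}
R = {0,4}
  0: safe
  4: outside
reach 4 via a — violates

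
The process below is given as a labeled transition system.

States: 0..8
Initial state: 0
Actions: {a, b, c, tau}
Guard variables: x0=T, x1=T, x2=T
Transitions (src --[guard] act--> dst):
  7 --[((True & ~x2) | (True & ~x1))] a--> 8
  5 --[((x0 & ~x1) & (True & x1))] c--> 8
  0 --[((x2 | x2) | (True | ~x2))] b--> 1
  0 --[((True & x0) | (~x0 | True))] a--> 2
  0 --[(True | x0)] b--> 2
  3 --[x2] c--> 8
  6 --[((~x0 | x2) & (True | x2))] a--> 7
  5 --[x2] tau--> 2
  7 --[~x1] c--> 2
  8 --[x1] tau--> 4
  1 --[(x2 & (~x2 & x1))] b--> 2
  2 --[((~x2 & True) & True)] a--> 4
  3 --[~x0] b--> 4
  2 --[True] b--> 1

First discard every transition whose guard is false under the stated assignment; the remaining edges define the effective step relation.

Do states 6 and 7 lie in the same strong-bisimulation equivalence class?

Answer: NOT BISIMILAR

Working:
Bisimulation quotient by refinement:
  π0 = {{0,1,2,3,4,5,6,7,8}}
  π1 = {{0},{1,4,7},{2},{3},{5,8},{6}}
  π2 = {{0},{1,4,7},{2},{3},{5},{6},{8}}
Fixed point at round 3; 7 class(es).
[6]={6}  [7]={1,4,7}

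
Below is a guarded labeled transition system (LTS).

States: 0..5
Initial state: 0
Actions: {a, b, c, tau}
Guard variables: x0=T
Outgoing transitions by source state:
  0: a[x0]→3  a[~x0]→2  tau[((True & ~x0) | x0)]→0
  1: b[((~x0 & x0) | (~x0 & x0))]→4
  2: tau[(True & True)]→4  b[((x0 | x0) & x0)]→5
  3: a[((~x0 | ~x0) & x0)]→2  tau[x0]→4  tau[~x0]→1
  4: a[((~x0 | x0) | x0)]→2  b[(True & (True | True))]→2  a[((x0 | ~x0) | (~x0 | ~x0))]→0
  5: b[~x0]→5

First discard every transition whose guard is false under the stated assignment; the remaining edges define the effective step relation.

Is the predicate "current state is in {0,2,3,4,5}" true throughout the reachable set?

Allowed set {0,2,3,4,5}
Reachable = {0,2,3,4,5}
  0: ✓
  2: ✓
  3: ✓
  4: ✓
  5: ✓

Answer: INVARIANT HOLDS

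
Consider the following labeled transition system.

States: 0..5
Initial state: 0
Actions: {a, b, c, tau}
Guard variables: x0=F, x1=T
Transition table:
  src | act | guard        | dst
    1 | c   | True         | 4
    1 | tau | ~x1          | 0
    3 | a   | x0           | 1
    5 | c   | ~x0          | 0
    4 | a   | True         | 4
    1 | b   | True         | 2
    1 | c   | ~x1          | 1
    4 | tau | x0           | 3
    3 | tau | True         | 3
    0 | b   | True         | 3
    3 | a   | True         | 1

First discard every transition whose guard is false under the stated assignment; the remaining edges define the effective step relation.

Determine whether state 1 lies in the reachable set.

After dropping false guards: 7 live edges.
L0 = {0}
L1 = {3}  total {0,3}
L2 = {1}  total {0,1,3}
L3 = {2,4}  total {0,1,2,3,4}
R = {0,1,2,3,4}
trace reaching 1: b·a

Answer: REACHABLE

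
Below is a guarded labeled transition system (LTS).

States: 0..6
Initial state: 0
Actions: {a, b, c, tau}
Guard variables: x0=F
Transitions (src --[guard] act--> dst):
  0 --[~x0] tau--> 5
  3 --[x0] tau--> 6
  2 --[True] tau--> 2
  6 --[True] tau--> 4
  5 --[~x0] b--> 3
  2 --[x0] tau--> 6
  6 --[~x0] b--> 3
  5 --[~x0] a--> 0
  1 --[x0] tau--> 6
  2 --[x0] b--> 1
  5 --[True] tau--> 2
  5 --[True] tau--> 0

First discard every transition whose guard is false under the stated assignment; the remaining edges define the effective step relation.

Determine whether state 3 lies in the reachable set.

Guard filter leaves 8 enabled edge(s).
depth 0: {0}
depth 1: {5}  cumulative {0,5}
depth 2: {2,3}  cumulative {0,2,3,5}
R = {0,2,3,5}
trace reaching 3: tau·b

Answer: REACHABLE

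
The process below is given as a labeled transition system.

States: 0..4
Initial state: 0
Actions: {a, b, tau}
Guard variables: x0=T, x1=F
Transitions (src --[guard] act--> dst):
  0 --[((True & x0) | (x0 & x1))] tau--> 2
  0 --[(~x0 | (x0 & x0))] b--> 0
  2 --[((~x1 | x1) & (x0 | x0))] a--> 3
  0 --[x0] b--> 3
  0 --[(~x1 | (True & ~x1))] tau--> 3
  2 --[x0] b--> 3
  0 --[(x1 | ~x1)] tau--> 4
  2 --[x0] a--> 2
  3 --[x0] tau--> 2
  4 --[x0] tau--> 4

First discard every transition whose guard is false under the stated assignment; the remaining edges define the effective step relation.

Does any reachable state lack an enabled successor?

R = {0,2,3,4}
  0: b→0  b→3  tau→2  tau→3  tau→4  [deg 5]
  2: a→2  a→3  b→3  [deg 3]
  3: tau→2  [deg 1]
  4: tau→4  [deg 1]

Answer: DEADLOCK-FREE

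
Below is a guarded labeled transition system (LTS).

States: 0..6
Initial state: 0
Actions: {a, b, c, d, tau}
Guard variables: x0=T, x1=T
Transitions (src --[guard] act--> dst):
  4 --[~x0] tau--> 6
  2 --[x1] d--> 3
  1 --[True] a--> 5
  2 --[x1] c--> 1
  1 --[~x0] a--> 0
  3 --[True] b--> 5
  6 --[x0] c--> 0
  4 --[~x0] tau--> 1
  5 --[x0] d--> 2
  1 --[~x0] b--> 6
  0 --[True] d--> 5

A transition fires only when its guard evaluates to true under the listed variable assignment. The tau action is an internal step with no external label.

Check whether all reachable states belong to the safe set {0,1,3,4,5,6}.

Answer: INVARIANT VIOLATED at state 2

Working:
Allowed set {0,1,3,4,5,6}
Reach set: {0,1,2,3,5}
  0: safe
  1: safe
  2: VIOLATES
  3: safe
  5: safe
counterexample path to 2: d·d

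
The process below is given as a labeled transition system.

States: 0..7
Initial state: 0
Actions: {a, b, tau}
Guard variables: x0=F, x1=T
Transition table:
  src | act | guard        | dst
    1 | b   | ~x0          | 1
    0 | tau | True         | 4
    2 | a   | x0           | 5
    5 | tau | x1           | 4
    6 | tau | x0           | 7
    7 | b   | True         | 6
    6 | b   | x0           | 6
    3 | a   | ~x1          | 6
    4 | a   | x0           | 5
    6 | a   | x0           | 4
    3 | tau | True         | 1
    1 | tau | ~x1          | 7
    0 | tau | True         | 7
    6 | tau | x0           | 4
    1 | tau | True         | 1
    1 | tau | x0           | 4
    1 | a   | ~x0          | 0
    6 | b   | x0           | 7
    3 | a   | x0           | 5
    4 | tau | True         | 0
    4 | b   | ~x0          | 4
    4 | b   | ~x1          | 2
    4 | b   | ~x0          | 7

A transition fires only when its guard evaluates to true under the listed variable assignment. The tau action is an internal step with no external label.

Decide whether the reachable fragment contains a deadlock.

Reachable = {0,4,6,7}
  0: tau→4  tau→7  [2 exit(s)]
  4: b→4  b→7  tau→0  [3 exit(s)]
  6: ∅  [no exit]
  7: b→6  [1 exit(s)]
Path to 6: tau·b

Answer: DEADLOCK at state 6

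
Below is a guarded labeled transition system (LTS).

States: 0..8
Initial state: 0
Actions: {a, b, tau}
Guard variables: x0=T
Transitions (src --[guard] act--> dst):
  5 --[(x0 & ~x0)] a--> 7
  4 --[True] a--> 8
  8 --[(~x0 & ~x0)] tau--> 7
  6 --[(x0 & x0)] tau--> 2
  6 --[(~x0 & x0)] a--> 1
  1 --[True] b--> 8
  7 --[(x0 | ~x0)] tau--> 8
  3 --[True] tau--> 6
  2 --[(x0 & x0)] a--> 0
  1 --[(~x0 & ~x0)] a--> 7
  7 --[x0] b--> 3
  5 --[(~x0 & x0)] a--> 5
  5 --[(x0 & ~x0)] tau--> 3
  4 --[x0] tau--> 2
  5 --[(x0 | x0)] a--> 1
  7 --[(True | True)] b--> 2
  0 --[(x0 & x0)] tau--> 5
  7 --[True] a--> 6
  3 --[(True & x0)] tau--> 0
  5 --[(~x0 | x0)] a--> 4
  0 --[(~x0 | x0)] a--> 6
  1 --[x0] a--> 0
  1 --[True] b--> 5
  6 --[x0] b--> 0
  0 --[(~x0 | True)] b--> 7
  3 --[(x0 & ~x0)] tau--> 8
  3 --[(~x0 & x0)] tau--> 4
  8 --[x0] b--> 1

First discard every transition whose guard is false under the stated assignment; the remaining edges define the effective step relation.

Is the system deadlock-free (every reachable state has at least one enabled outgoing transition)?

Answer: DEADLOCK-FREE

Analysis:
Reach set: {0,1,2,3,4,5,6,7,8}
  0: a→6  b→7  tau→5  [3 out]
  1: a→0  b→5  b→8  [3 out]
  2: a→0  [1 out]
  3: tau→0  tau→6  [2 out]
  4: a→8  tau→2  [2 out]
  5: a→1  a→4  [2 out]
  6: b→0  tau→2  [2 out]
  7: a→6  b→2  b→3  tau→8  [4 out]
  8: b→1  [1 out]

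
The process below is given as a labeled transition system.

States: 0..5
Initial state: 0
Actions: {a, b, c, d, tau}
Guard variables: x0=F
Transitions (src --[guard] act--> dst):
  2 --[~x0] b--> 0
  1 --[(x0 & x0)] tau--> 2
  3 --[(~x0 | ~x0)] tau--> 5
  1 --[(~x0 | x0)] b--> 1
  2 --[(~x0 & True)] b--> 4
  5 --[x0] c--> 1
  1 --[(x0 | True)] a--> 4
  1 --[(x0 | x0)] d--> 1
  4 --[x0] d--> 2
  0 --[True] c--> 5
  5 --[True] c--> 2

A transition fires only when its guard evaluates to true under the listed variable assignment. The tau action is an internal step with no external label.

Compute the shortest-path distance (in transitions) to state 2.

Answer: 2

Working:
Breadth-first toward 2:
  Layer 0: {0}
  Layer 1: {5}
  Layer 2: {2}
2 enters at depth 2; path c·c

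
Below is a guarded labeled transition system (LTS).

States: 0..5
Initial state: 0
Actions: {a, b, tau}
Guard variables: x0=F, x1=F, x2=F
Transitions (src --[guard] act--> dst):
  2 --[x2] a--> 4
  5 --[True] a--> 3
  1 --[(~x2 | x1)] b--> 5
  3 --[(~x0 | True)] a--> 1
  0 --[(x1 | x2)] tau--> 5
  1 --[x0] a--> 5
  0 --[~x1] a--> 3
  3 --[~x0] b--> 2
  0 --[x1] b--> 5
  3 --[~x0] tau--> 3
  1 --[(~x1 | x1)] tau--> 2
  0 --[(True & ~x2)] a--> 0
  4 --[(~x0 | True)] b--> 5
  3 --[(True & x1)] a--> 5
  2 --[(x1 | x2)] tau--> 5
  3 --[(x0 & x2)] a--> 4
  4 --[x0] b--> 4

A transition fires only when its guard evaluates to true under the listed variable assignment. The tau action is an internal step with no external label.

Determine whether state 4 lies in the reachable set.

Guard filter leaves 9 enabled edge(s).
L0 = {0}
L1 = {3}  total {0,3}
L2 = {1,2}  total {0,1,2,3}
L3 = {5}  total {0,1,2,3,5}
Reachable = {0,1,2,3,5}

Answer: UNREACHABLE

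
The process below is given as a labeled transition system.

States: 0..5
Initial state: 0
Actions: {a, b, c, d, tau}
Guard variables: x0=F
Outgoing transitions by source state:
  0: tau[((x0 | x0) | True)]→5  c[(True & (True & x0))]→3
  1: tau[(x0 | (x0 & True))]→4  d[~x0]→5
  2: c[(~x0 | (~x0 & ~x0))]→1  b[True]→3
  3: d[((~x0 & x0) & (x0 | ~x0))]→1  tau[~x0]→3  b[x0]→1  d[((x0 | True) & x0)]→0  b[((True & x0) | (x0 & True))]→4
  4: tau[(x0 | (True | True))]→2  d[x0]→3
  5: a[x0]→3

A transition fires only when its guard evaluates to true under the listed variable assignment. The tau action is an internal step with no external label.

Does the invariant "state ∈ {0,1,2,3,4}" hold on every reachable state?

Safe = {0,1,2,3,4}
Reachable = {0,5}
  0: ok
  5: outside
counterexample path to 5: tau

Answer: INVARIANT VIOLATED at state 5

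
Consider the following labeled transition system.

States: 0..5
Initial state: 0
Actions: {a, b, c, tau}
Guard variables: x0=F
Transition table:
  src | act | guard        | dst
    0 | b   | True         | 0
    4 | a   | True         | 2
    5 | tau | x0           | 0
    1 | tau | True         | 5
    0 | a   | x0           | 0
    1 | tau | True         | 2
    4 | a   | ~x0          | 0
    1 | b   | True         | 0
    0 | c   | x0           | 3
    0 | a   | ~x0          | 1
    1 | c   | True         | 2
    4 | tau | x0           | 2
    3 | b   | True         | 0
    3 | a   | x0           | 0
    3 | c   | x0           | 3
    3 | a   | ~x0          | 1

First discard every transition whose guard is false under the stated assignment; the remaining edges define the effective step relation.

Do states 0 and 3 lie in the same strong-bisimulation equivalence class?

Compute ~ classes (split until stable):
  P[0] = {{0,1,2,3,4,5}}
  P[1] = {{0,3},{1},{2,5},{4}}
4 equivalence class(es) (converged in 2)
0∈{0,3}, 3∈{0,3}

Answer: BISIMILAR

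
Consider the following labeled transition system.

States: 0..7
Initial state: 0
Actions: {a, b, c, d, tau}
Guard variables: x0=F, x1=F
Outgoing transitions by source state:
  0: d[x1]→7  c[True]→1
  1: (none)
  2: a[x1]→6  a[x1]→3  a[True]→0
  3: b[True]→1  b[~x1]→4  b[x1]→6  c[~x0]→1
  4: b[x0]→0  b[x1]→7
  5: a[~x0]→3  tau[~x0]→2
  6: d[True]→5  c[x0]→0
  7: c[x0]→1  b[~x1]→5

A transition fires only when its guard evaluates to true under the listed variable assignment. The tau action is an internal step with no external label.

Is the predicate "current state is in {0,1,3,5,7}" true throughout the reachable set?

Safe = {0,1,3,5,7}
Reachable = {0,1}
  0: ✓
  1: ✓

Answer: INVARIANT HOLDS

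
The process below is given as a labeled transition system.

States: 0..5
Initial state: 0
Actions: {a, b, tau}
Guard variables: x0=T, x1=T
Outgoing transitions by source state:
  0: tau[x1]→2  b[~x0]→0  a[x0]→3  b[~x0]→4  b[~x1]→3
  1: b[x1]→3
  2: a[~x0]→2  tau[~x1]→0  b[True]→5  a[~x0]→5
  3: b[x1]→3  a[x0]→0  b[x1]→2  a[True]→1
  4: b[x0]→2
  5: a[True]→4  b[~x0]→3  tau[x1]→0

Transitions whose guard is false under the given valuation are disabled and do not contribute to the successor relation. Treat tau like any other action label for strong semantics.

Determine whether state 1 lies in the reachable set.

After dropping false guards: 11 live edges.
L0 = {0}
L1 = {2,3}  cumulative {0,2,3}
L2 = {1,5}  cumulative {0,1,2,3,5}
L3 = {4}  cumulative {0,1,2,3,4,5}
Reachable = {0,1,2,3,4,5}
Path to 1: a·a

Answer: REACHABLE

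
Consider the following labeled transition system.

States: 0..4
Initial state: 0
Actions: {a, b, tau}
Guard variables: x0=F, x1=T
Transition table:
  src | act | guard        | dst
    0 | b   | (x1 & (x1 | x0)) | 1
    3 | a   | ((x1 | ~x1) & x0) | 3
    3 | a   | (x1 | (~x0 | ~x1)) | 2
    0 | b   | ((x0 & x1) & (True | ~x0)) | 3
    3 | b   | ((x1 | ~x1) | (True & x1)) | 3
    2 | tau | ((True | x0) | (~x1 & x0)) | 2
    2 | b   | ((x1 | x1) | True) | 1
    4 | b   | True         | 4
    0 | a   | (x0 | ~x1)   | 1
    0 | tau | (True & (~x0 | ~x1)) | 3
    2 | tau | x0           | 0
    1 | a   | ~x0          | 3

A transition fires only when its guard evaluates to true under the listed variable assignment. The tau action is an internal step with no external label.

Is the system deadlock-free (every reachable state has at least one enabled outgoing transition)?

Reachable = {0,1,2,3}
  0: b→1  tau→3  [2 out]
  1: a→3  [1 out]
  2: b→1  tau→2  [2 out]
  3: a→2  b→3  [2 out]

Answer: DEADLOCK-FREE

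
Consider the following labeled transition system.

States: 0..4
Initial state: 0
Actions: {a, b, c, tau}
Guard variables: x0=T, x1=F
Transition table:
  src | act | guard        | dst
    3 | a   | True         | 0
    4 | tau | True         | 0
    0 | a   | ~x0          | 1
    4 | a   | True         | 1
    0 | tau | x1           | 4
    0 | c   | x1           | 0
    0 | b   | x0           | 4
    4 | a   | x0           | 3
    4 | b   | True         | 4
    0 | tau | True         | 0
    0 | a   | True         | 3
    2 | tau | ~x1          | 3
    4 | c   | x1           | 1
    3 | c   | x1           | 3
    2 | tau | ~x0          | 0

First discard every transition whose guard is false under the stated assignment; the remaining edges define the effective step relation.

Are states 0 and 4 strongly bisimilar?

Refine partition for ~:
  π0 = {{0,1,2,3,4}}
  π1 = {{0,4},{1},{2},{3}}
  π2 = {{0},{1},{2},{3},{4}}
5 equivalence class(es) (converged in 3)
class of 0: {0}; class of 4: {4}

Answer: NOT BISIMILAR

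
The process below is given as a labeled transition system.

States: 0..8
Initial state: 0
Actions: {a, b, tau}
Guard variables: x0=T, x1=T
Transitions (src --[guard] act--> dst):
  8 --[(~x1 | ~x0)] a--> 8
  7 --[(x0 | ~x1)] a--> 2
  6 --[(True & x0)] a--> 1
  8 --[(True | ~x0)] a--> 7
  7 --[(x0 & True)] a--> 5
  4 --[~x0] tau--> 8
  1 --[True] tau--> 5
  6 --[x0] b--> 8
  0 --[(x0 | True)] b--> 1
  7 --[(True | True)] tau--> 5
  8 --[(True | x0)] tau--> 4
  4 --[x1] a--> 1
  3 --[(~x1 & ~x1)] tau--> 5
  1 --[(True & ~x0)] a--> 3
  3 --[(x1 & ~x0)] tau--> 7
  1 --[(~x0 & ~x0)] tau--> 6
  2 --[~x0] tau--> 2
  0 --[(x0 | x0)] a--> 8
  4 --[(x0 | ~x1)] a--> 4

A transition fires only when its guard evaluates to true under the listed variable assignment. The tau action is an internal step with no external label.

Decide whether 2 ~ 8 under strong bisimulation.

Answer: NOT BISIMILAR

Working:
Compute ~ classes (split until stable):
  π0 = {{0,1,2,3,4,5,6,7,8}}
  π1 = {{0,6},{1},{2,3,5},{4},{7,8}}
  π2 = {{0},{1},{2,3,5},{4},{6},{7},{8}}
Fixed point at round 3; 7 class(es).
2∈{2,3,5}, 8∈{8}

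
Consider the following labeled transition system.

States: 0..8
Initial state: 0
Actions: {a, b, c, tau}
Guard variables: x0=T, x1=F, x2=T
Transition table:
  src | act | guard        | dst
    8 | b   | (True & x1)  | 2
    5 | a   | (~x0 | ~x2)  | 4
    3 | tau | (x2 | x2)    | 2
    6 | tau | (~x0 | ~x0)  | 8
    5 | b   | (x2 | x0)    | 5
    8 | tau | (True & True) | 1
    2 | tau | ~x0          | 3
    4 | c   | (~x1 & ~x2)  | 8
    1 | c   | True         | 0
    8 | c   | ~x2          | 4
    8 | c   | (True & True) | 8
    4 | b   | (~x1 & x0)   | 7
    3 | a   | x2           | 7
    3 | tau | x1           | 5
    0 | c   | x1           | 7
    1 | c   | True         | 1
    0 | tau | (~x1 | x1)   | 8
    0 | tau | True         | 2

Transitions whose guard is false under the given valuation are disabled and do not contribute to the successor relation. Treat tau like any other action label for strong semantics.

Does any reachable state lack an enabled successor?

R = {0,1,2,8}
  0: tau→2  tau→8  [2 out]
  1: c→0  c→1  [2 out]
  2: ∅  [deadlock]
  8: c→8  tau→1  [2 out]
trace reaching 2: tau

Answer: DEADLOCK at state 2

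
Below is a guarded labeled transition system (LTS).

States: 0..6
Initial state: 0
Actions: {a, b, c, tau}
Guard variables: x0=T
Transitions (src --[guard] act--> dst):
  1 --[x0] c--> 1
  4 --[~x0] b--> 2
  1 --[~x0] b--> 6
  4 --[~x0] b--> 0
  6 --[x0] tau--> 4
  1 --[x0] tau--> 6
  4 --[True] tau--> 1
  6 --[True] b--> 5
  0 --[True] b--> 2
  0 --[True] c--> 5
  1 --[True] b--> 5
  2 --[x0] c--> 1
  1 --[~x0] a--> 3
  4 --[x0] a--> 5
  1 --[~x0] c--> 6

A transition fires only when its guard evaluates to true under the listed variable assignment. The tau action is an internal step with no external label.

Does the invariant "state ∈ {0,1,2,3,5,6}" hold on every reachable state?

Inv-set: {0,1,2,3,5,6}
Reachable = {0,1,2,4,5,6}
  0: safe
  1: safe
  2: safe
  4: VIOLATES
  5: safe
  6: safe
reach 4 via b·c·tau·tau — violates

Answer: INVARIANT VIOLATED at state 4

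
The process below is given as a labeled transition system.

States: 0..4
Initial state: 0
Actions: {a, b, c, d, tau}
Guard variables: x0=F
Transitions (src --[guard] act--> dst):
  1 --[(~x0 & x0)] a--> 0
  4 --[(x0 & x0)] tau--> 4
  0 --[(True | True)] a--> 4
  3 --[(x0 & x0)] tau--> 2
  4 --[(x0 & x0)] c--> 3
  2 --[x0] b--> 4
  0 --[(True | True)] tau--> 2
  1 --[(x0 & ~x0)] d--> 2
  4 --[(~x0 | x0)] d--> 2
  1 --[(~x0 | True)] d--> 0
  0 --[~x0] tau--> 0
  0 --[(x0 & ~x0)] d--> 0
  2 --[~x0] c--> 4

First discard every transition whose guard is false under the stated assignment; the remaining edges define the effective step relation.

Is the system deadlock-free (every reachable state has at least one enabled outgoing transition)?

R = {0,2,4}
  0: a→4  tau→0  tau→2  [3 out]
  2: c→4  [1 out]
  4: d→2  [1 out]

Answer: DEADLOCK-FREE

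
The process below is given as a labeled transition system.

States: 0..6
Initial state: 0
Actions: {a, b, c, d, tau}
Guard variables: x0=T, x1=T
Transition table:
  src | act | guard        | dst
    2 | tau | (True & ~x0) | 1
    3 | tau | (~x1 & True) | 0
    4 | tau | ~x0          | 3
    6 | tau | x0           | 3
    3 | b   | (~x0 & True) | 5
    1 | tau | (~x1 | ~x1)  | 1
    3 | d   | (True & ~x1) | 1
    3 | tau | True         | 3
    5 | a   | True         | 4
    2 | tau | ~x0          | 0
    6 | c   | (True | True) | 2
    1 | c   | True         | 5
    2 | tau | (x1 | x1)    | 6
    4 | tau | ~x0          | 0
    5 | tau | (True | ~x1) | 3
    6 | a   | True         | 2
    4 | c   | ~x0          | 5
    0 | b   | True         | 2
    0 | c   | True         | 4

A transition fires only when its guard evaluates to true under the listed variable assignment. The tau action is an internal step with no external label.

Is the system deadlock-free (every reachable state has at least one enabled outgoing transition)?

Reach set: {0,2,3,4,6}
  0: b→2  c→4  [2 out]
  2: tau→6  [1 out]
  3: tau→3  [1 out]
  4: ∅  [no exit]
  6: a→2  c→2  tau→3  [3 out]
Path to 4: c

Answer: DEADLOCK at state 4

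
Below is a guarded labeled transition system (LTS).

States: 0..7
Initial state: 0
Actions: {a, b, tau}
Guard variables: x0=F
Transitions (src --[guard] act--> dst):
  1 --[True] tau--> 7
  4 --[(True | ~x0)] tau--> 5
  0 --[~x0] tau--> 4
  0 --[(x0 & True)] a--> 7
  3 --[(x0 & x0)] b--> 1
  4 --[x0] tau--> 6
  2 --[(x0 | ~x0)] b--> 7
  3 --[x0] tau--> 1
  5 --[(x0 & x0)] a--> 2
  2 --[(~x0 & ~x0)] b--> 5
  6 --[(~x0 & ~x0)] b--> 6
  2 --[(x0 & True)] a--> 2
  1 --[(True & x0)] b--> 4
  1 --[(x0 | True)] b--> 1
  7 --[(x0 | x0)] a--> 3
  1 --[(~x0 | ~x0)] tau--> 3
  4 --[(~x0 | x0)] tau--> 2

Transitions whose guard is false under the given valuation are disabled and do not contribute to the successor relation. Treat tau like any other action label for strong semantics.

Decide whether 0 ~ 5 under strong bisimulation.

Refine partition for ~:
  round 0: {{0,1,2,3,4,5,6,7}}
  round 1: {{0,4},{1},{2,6},{3,5,7}}
  round 2: {{0},{1},{2},{3,5,7},{4},{6}}
Fixed point at round 3; 6 class(es).
class of 0: {0}; class of 5: {3,5,7}

Answer: NOT BISIMILAR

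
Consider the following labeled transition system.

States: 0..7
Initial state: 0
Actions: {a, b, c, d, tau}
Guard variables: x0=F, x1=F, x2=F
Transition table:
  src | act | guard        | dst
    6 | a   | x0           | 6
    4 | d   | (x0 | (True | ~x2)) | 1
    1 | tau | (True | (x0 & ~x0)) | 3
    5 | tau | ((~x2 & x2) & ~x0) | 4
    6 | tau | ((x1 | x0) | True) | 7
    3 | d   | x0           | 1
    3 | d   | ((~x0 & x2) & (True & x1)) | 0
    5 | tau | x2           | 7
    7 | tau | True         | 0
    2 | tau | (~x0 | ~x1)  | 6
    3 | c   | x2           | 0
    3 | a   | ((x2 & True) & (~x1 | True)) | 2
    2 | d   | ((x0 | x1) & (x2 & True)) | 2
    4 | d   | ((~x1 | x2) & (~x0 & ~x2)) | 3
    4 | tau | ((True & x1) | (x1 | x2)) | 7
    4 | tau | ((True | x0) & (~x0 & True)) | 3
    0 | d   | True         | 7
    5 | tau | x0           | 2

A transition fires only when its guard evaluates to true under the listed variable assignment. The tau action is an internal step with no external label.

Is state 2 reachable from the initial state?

Answer: UNREACHABLE

Trace:
After dropping false guards: 8 live edges.
Layer 0: {0}
Layer 1: {7}  now seen {0,7}
R = {0,7}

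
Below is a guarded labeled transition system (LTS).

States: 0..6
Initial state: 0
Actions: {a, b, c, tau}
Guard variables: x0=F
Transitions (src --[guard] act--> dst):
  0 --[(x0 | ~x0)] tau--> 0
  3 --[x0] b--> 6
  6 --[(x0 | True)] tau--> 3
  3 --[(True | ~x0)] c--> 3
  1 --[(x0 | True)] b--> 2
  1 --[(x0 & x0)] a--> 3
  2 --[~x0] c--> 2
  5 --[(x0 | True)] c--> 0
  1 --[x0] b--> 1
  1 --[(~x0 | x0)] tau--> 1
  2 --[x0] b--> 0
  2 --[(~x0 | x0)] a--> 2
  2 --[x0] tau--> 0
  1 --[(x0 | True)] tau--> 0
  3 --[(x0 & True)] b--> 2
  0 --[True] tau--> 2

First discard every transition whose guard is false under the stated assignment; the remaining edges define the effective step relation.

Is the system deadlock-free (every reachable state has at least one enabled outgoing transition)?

Reach set: {0,2}
  0: tau→0  tau→2  [2 exit(s)]
  2: a→2  c→2  [2 exit(s)]

Answer: DEADLOCK-FREE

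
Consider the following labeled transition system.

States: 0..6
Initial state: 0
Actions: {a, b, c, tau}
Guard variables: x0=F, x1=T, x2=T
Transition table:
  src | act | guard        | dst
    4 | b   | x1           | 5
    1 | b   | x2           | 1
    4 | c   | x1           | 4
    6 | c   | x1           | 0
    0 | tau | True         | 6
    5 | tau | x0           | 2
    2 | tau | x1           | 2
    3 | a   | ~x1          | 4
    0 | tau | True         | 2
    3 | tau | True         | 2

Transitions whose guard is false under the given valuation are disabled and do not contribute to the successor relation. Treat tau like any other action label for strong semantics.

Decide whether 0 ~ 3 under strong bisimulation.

Refine partition for ~:
  round 0: {{0,1,2,3,4,5,6}}
  round 1: {{0,2,3},{1},{4},{5},{6}}
  round 2: {{0},{1},{2,3},{4},{5},{6}}
stable after 3 split(s): 6 block(s)
class of 0: {0}; class of 3: {2,3}

Answer: NOT BISIMILAR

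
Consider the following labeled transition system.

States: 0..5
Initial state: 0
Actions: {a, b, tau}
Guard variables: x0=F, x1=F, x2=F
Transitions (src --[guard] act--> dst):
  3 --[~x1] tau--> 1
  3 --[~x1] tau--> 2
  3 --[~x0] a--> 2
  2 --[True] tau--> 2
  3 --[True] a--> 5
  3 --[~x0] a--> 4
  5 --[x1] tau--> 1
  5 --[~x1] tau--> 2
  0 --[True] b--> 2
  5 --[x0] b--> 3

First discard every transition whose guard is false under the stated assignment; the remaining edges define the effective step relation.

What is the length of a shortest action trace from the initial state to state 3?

Breadth-first toward 3:
  Layer 0: {0}
  Layer 1: {2}
3 never appears.

Answer: UNREACHABLE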